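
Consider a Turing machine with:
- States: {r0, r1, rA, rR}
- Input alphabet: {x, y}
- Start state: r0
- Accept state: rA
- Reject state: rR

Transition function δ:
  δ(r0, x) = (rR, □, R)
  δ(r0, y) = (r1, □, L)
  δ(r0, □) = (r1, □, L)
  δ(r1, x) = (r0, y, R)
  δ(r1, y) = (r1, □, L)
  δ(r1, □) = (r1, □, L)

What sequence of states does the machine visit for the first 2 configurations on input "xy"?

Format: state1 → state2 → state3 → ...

Execution trace:
Initial: [r0]xy
Step 1: δ(r0, x) = (rR, □, R) → □[rR]y

The machine reaches the reject state rR and halts.

State sequence: r0 → rR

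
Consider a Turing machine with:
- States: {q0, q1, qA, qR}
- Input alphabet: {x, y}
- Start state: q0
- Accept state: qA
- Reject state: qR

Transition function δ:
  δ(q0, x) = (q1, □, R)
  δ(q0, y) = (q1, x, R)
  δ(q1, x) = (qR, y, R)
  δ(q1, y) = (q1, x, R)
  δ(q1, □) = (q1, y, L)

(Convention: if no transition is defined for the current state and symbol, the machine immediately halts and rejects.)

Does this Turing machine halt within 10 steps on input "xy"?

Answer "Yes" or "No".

Execution trace:
Initial: [q0]xy
Step 1: δ(q0, x) = (q1, □, R) → □[q1]y
Step 2: δ(q1, y) = (q1, x, R) → □x[q1]□
Step 3: δ(q1, □) = (q1, y, L) → □[q1]xy
Step 4: δ(q1, x) = (qR, y, R) → □y[qR]y

The machine reaches the reject state qR and halts.
The machine halted after 4 steps (within the 10-step bound).

Answer: Yes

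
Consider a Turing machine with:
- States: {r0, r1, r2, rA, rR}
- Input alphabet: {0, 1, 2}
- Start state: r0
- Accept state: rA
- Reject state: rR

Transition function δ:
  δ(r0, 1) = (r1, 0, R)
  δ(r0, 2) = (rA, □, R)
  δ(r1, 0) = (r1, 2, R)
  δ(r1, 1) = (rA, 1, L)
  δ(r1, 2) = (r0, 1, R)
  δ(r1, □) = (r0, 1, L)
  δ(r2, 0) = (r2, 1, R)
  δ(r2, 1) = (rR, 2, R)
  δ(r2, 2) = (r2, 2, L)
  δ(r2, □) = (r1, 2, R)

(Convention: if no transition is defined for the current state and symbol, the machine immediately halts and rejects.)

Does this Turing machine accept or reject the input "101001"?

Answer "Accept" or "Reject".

Execution trace:
Initial: [r0]101001
Step 1: δ(r0, 1) = (r1, 0, R) → 0[r1]01001
Step 2: δ(r1, 0) = (r1, 2, R) → 02[r1]1001
Step 3: δ(r1, 1) = (rA, 1, L) → 0[rA]21001

The machine reaches the accept state rA and halts.

Answer: Accept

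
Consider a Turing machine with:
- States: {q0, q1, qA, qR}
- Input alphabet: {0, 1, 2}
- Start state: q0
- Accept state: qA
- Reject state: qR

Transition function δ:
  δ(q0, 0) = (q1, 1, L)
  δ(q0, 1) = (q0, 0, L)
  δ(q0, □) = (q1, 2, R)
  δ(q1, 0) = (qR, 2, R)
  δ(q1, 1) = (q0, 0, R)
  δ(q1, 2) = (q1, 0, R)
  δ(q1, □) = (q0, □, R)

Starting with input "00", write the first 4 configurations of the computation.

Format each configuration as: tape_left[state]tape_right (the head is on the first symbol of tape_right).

Transitions applied:
Step 1: δ(q0, 0) = (q1, 1, L)
Step 2: δ(q1, □) = (q0, □, R)
Step 3: δ(q0, 1) = (q0, 0, L)

The first 4 configurations are:
[q0]00 ⊢ [q1]□10 ⊢ □[q0]10 ⊢ [q0]□00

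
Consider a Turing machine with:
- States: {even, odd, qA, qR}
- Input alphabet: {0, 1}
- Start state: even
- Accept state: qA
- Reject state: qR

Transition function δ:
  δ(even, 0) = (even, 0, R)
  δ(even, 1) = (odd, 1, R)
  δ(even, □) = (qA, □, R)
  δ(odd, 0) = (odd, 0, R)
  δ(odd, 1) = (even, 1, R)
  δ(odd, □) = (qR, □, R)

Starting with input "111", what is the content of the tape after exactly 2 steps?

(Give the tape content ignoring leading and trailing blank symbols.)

Execution trace:
Initial: [even]111
Step 1: δ(even, 1) = (odd, 1, R) → 1[odd]11
Step 2: δ(odd, 1) = (even, 1, R) → 11[even]1

After 2 steps, the tape (ignoring leading/trailing blanks) is: 111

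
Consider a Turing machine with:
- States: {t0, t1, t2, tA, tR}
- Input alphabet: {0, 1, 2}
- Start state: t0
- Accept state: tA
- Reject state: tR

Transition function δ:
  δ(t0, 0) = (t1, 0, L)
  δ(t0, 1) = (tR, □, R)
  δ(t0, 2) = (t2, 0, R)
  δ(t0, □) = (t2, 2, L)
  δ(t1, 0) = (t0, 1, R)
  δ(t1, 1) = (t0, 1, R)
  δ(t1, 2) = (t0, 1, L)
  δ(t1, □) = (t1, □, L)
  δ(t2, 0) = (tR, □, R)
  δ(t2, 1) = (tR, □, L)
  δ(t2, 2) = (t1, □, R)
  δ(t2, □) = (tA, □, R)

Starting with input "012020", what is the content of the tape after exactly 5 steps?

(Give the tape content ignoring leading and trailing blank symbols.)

Execution trace:
Initial: [t0]012020
Step 1: δ(t0, 0) = (t1, 0, L) → [t1]□012020
Step 2: δ(t1, □) = (t1, □, L) → [t1]□□012020
Step 3: δ(t1, □) = (t1, □, L) → [t1]□□□012020
Step 4: δ(t1, □) = (t1, □, L) → [t1]□□□□012020
Step 5: δ(t1, □) = (t1, □, L) → [t1]□□□□□012020

After 5 steps, the tape (ignoring leading/trailing blanks) is: 012020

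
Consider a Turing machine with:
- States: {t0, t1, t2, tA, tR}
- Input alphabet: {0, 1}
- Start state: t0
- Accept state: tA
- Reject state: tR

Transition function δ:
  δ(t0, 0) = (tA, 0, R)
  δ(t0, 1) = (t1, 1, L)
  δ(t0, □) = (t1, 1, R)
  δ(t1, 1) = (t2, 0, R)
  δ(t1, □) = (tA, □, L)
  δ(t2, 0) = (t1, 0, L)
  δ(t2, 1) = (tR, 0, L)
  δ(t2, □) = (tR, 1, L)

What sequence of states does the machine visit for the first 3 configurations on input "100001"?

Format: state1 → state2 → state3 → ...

Execution trace:
Initial: [t0]100001
Step 1: δ(t0, 1) = (t1, 1, L) → [t1]□100001
Step 2: δ(t1, □) = (tA, □, L) → [tA]□□100001

The machine reaches the accept state tA and halts.

State sequence: t0 → t1 → tA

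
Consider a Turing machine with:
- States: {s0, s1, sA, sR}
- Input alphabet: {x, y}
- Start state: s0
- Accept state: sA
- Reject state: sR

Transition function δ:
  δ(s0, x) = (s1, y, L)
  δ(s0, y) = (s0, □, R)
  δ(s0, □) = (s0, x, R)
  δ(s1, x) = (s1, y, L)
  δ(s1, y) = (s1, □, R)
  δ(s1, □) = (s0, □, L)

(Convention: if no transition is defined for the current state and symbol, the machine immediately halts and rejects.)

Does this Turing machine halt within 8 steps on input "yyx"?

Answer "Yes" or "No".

Execution trace:
Initial: [s0]yyx
Step 1: δ(s0, y) = (s0, □, R) → □[s0]yx
Step 2: δ(s0, y) = (s0, □, R) → □□[s0]x
Step 3: δ(s0, x) = (s1, y, L) → □[s1]□y
Step 4: δ(s1, □) = (s0, □, L) → [s0]□□y
Step 5: δ(s0, □) = (s0, x, R) → x[s0]□y
Step 6: δ(s0, □) = (s0, x, R) → xx[s0]y
Step 7: δ(s0, y) = (s0, □, R) → xx□[s0]□
Step 8: δ(s0, □) = (s0, x, R) → xx□x[s0]□

The machine has not reached a halting state after 8 steps.
The machine did not halt within the 8-step bound.

Answer: No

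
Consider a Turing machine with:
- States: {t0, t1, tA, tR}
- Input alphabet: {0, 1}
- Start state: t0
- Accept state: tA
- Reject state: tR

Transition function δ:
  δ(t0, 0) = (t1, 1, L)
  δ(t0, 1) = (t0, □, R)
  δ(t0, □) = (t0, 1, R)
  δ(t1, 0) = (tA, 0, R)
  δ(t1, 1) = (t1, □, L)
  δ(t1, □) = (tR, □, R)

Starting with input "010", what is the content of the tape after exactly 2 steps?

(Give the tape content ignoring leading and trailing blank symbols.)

Execution trace:
Initial: [t0]010
Step 1: δ(t0, 0) = (t1, 1, L) → [t1]□110
Step 2: δ(t1, □) = (tR, □, R) → □[tR]110

The machine reaches the reject state tR and halts.

After 2 steps, the tape (ignoring leading/trailing blanks) is: 110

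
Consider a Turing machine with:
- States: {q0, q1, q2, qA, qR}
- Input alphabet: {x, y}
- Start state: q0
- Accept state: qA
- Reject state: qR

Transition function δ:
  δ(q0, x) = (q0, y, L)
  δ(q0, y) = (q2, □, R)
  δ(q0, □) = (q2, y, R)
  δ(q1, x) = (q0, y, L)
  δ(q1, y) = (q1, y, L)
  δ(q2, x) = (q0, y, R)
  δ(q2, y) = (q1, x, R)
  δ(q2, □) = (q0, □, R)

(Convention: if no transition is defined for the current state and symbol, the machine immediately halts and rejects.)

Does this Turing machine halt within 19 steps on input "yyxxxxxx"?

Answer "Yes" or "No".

Execution trace:
Initial: [q0]yyxxxxxx
Step 1: δ(q0, y) = (q2, □, R) → □[q2]yxxxxxx
Step 2: δ(q2, y) = (q1, x, R) → □x[q1]xxxxxx
Step 3: δ(q1, x) = (q0, y, L) → □[q0]xyxxxxx
Step 4: δ(q0, x) = (q0, y, L) → [q0]□yyxxxxx
Step 5: δ(q0, □) = (q2, y, R) → y[q2]yyxxxxx
Step 6: δ(q2, y) = (q1, x, R) → yx[q1]yxxxxx
Step 7: δ(q1, y) = (q1, y, L) → y[q1]xyxxxxx
Step 8: δ(q1, x) = (q0, y, L) → [q0]yyyxxxxx
Step 9: δ(q0, y) = (q2, □, R) → □[q2]yyxxxxx
Step 10: δ(q2, y) = (q1, x, R) → □x[q1]yxxxxx
Step 11: δ(q1, y) = (q1, y, L) → □[q1]xyxxxxx
Step 12: δ(q1, x) = (q0, y, L) → [q0]□yyxxxxx
Step 13: δ(q0, □) = (q2, y, R) → y[q2]yyxxxxx
Step 14: δ(q2, y) = (q1, x, R) → yx[q1]yxxxxx
Step 15: δ(q1, y) = (q1, y, L) → y[q1]xyxxxxx
Step 16: δ(q1, x) = (q0, y, L) → [q0]yyyxxxxx
Step 17: δ(q0, y) = (q2, □, R) → □[q2]yyxxxxx
Step 18: δ(q2, y) = (q1, x, R) → □x[q1]yxxxxx
Step 19: δ(q1, y) = (q1, y, L) → □[q1]xyxxxxx

The machine has not reached a halting state after 19 steps.
The machine did not halt within the 19-step bound.

Answer: No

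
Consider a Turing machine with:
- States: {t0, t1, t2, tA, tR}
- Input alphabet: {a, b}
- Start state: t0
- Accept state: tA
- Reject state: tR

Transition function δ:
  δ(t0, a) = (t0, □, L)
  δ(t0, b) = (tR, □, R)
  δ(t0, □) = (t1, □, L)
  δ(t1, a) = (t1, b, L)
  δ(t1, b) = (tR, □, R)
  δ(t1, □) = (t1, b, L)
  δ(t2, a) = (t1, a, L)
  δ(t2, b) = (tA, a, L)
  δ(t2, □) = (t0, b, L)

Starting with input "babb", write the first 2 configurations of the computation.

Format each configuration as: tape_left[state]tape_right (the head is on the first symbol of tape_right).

Transitions applied:
Step 1: δ(t0, b) = (tR, □, R)

The first 2 configurations are:
[t0]babb ⊢ □[tR]abb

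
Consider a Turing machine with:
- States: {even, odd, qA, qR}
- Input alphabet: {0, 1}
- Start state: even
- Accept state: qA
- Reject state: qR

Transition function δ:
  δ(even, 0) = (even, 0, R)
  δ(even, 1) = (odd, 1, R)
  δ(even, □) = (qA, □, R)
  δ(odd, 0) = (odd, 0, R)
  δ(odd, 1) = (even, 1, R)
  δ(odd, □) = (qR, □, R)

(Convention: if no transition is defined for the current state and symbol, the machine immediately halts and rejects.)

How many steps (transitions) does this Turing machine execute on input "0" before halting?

Execution trace:
Initial: [even]0
Step 1: δ(even, 0) = (even, 0, R) → 0[even]□
Step 2: δ(even, □) = (qA, □, R) → 0□[qA]□

The machine reaches the accept state qA and halts.

The machine executed 2 steps before halting.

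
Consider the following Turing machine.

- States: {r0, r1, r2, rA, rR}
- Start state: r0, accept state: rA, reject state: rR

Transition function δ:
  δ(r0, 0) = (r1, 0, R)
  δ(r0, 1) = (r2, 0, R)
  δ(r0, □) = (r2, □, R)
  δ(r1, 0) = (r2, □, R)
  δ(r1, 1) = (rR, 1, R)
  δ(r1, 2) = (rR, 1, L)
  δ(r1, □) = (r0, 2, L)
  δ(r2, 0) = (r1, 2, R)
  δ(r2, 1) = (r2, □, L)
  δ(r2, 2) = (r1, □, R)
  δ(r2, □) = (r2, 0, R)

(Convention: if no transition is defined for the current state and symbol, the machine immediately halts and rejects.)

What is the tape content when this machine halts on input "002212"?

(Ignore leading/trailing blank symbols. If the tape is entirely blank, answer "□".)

Execution trace:
Initial: [r0]002212
Step 1: δ(r0, 0) = (r1, 0, R) → 0[r1]02212
Step 2: δ(r1, 0) = (r2, □, R) → 0□[r2]2212
Step 3: δ(r2, 2) = (r1, □, R) → 0□□[r1]212
Step 4: δ(r1, 2) = (rR, 1, L) → 0□[rR]□112

The machine reaches the reject state rR and halts.

Final tape (ignoring leading/trailing blanks): 0□□112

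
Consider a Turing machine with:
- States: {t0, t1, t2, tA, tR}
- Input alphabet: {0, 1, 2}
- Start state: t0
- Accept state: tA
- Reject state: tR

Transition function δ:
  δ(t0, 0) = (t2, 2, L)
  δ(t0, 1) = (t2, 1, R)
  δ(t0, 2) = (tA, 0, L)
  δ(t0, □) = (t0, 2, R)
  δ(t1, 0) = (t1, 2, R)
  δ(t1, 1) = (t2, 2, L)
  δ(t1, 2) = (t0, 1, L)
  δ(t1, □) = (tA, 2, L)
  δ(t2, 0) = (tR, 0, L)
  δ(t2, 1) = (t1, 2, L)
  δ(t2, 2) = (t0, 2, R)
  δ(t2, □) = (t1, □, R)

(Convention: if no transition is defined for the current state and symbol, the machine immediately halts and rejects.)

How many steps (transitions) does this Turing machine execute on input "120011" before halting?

Execution trace:
Initial: [t0]120011
Step 1: δ(t0, 1) = (t2, 1, R) → 1[t2]20011
Step 2: δ(t2, 2) = (t0, 2, R) → 12[t0]0011
Step 3: δ(t0, 0) = (t2, 2, L) → 1[t2]22011
Step 4: δ(t2, 2) = (t0, 2, R) → 12[t0]2011
Step 5: δ(t0, 2) = (tA, 0, L) → 1[tA]20011

The machine reaches the accept state tA and halts.

The machine executed 5 steps before halting.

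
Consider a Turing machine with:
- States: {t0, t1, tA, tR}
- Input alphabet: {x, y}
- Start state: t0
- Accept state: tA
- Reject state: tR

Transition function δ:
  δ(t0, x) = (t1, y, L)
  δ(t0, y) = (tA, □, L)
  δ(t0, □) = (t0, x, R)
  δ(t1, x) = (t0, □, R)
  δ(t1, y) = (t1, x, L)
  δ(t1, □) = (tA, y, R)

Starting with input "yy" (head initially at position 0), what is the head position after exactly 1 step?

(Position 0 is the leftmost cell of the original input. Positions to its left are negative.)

Execution trace (head position shown):
Step 0: [t0]yy  (head at position 0)
Step 1: move left → [tA]□□y  (head at position -1)

After 1 step, the head is at position -1.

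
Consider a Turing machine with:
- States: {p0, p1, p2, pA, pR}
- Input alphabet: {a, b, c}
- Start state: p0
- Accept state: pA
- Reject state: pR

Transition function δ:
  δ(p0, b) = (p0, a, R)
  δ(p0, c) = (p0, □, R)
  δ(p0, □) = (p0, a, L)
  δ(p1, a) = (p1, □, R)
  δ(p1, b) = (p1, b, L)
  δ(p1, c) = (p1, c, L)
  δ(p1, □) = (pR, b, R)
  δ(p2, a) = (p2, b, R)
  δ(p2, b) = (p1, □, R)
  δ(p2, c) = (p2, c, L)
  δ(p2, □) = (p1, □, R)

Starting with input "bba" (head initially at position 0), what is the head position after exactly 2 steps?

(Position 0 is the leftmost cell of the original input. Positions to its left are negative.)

Execution trace (head position shown):
Step 0: [p0]bba  (head at position 0)
Step 1: move right → a[p0]ba  (head at position 1)
Step 2: move right → aa[p0]a  (head at position 2)

After 2 steps, the head is at position 2.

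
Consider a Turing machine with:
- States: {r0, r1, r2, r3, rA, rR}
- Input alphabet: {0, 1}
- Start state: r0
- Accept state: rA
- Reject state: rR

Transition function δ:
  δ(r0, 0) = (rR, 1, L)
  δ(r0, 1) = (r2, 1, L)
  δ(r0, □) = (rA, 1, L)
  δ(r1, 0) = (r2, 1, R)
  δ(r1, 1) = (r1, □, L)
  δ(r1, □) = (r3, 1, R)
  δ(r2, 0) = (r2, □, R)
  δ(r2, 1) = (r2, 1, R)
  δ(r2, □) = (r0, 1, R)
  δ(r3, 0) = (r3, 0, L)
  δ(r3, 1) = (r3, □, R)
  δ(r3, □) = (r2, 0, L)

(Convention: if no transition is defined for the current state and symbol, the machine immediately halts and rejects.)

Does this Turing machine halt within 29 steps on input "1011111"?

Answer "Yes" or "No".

Execution trace:
Initial: [r0]1011111
Step 1: δ(r0, 1) = (r2, 1, L) → [r2]□1011111
Step 2: δ(r2, □) = (r0, 1, R) → 1[r0]1011111
Step 3: δ(r0, 1) = (r2, 1, L) → [r2]11011111
Step 4: δ(r2, 1) = (r2, 1, R) → 1[r2]1011111
Step 5: δ(r2, 1) = (r2, 1, R) → 11[r2]011111
Step 6: δ(r2, 0) = (r2, □, R) → 11□[r2]11111
Step 7: δ(r2, 1) = (r2, 1, R) → 11□1[r2]1111
Step 8: δ(r2, 1) = (r2, 1, R) → 11□11[r2]111
Step 9: δ(r2, 1) = (r2, 1, R) → 11□111[r2]11
Step 10: δ(r2, 1) = (r2, 1, R) → 11□1111[r2]1
Step 11: δ(r2, 1) = (r2, 1, R) → 11□11111[r2]□
Step 12: δ(r2, □) = (r0, 1, R) → 11□111111[r0]□
Step 13: δ(r0, □) = (rA, 1, L) → 11□11111[rA]11

The machine reaches the accept state rA and halts.
The machine halted after 13 steps (within the 29-step bound).

Answer: Yes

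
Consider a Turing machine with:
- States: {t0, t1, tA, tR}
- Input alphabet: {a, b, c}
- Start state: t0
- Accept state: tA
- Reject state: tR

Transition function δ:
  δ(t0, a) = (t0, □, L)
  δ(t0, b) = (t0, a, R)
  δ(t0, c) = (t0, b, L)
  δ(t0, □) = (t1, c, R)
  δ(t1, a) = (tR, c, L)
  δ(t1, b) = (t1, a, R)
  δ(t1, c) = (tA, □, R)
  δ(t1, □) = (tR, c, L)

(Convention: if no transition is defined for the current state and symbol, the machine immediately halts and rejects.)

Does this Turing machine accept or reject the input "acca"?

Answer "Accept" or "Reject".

Execution trace:
Initial: [t0]acca
Step 1: δ(t0, a) = (t0, □, L) → [t0]□□cca
Step 2: δ(t0, □) = (t1, c, R) → c[t1]□cca
Step 3: δ(t1, □) = (tR, c, L) → [tR]cccca

The machine reaches the reject state tR and halts.

Answer: Reject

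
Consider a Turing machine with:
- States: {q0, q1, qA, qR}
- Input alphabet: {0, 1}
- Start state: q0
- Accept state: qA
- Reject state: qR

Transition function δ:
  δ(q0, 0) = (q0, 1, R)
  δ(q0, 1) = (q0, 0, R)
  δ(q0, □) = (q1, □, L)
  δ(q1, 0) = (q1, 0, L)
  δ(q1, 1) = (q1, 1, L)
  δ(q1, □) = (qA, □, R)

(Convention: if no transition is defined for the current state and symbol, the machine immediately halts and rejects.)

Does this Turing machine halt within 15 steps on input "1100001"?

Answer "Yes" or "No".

Execution trace:
Initial: [q0]1100001
Step 1: δ(q0, 1) = (q0, 0, R) → 0[q0]100001
Step 2: δ(q0, 1) = (q0, 0, R) → 00[q0]00001
Step 3: δ(q0, 0) = (q0, 1, R) → 001[q0]0001
Step 4: δ(q0, 0) = (q0, 1, R) → 0011[q0]001
Step 5: δ(q0, 0) = (q0, 1, R) → 00111[q0]01
Step 6: δ(q0, 0) = (q0, 1, R) → 001111[q0]1
Step 7: δ(q0, 1) = (q0, 0, R) → 0011110[q0]□
Step 8: δ(q0, □) = (q1, □, L) → 001111[q1]0□
Step 9: δ(q1, 0) = (q1, 0, L) → 00111[q1]10□
Step 10: δ(q1, 1) = (q1, 1, L) → 0011[q1]110□
Step 11: δ(q1, 1) = (q1, 1, L) → 001[q1]1110□
Step 12: δ(q1, 1) = (q1, 1, L) → 00[q1]11110□
Step 13: δ(q1, 1) = (q1, 1, L) → 0[q1]011110□
Step 14: δ(q1, 0) = (q1, 0, L) → [q1]0011110□
Step 15: δ(q1, 0) = (q1, 0, L) → [q1]□0011110□

The machine has not reached a halting state after 15 steps.
The machine did not halt within the 15-step bound.

Answer: No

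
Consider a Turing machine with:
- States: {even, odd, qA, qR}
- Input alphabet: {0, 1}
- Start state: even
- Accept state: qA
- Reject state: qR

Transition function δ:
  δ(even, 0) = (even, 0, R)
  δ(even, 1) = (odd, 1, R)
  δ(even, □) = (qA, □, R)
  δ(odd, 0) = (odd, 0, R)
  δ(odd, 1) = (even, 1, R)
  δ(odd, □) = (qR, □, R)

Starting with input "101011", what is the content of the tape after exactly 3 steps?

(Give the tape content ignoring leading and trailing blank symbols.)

Execution trace:
Initial: [even]101011
Step 1: δ(even, 1) = (odd, 1, R) → 1[odd]01011
Step 2: δ(odd, 0) = (odd, 0, R) → 10[odd]1011
Step 3: δ(odd, 1) = (even, 1, R) → 101[even]011

After 3 steps, the tape (ignoring leading/trailing blanks) is: 101011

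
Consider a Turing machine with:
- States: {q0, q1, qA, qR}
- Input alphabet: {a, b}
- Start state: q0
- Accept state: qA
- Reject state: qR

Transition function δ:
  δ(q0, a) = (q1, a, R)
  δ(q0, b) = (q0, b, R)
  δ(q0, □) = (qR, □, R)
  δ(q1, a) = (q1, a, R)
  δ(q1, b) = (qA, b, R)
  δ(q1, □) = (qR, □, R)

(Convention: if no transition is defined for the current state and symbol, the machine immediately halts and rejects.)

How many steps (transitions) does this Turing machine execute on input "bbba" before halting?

Execution trace:
Initial: [q0]bbba
Step 1: δ(q0, b) = (q0, b, R) → b[q0]bba
Step 2: δ(q0, b) = (q0, b, R) → bb[q0]ba
Step 3: δ(q0, b) = (q0, b, R) → bbb[q0]a
Step 4: δ(q0, a) = (q1, a, R) → bbba[q1]□
Step 5: δ(q1, □) = (qR, □, R) → bbba□[qR]□

The machine reaches the reject state qR and halts.

The machine executed 5 steps before halting.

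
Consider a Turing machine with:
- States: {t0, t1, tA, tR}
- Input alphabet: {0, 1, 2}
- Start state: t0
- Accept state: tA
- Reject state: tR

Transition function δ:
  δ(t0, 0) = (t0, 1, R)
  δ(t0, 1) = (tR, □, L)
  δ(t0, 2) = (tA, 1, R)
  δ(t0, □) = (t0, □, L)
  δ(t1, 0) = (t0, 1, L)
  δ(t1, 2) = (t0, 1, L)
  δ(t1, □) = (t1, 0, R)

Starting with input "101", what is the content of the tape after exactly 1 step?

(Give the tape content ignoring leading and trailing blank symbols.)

Execution trace:
Initial: [t0]101
Step 1: δ(t0, 1) = (tR, □, L) → [tR]□□01

The machine reaches the reject state tR and halts.

After 1 step, the tape (ignoring leading/trailing blanks) is: 01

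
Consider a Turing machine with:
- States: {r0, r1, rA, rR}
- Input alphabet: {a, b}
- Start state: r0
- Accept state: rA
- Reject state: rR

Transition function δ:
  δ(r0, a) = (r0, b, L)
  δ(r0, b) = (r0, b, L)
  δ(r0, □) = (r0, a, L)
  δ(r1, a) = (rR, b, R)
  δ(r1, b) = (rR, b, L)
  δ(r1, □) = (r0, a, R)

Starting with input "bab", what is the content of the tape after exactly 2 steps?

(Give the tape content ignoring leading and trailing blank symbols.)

Execution trace:
Initial: [r0]bab
Step 1: δ(r0, b) = (r0, b, L) → [r0]□bab
Step 2: δ(r0, □) = (r0, a, L) → [r0]□abab

After 2 steps, the tape (ignoring leading/trailing blanks) is: abab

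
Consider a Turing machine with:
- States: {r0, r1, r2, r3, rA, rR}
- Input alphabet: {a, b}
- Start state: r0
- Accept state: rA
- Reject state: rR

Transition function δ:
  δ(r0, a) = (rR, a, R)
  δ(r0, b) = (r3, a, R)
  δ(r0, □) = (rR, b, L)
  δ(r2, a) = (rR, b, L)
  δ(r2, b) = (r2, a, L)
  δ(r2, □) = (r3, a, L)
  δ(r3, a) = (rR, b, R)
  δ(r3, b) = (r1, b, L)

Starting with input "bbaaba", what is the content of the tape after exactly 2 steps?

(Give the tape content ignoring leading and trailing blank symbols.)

Execution trace:
Initial: [r0]bbaaba
Step 1: δ(r0, b) = (r3, a, R) → a[r3]baaba
Step 2: δ(r3, b) = (r1, b, L) → [r1]abaaba

No transition is defined for δ(r1, a). By convention the machine halts and rejects.

After 2 steps, the tape (ignoring leading/trailing blanks) is: abaaba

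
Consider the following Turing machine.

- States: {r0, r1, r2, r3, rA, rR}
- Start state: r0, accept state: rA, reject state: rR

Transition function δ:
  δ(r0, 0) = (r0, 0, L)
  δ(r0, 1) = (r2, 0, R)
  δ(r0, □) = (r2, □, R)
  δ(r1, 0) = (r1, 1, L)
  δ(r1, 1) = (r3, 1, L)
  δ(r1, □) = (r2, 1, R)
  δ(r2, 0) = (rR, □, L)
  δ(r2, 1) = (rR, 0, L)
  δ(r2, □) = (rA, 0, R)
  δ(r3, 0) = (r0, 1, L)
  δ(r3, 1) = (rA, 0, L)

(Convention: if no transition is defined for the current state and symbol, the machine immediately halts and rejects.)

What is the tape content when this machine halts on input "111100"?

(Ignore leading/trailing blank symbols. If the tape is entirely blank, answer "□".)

Execution trace:
Initial: [r0]111100
Step 1: δ(r0, 1) = (r2, 0, R) → 0[r2]11100
Step 2: δ(r2, 1) = (rR, 0, L) → [rR]001100

The machine reaches the reject state rR and halts.

Final tape (ignoring leading/trailing blanks): 001100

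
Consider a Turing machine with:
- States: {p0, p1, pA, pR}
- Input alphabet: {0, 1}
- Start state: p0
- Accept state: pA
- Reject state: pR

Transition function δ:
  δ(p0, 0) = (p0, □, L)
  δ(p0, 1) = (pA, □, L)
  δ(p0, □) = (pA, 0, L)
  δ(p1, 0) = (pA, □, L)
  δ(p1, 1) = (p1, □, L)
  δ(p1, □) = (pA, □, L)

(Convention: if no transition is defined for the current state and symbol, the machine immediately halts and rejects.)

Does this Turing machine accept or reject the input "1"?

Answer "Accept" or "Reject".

Execution trace:
Initial: [p0]1
Step 1: δ(p0, 1) = (pA, □, L) → [pA]□□

The machine reaches the accept state pA and halts.

Answer: Accept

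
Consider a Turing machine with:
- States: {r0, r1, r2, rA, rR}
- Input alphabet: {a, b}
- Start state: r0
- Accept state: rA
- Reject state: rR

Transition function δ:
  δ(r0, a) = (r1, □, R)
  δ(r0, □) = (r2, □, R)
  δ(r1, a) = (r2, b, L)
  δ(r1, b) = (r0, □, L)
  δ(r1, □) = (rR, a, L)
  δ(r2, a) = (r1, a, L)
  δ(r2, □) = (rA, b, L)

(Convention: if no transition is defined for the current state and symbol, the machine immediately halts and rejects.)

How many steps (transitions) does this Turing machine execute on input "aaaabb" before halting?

Execution trace:
Initial: [r0]aaaabb
Step 1: δ(r0, a) = (r1, □, R) → □[r1]aaabb
Step 2: δ(r1, a) = (r2, b, L) → [r2]□baabb
Step 3: δ(r2, □) = (rA, b, L) → [rA]□bbaabb

The machine reaches the accept state rA and halts.

The machine executed 3 steps before halting.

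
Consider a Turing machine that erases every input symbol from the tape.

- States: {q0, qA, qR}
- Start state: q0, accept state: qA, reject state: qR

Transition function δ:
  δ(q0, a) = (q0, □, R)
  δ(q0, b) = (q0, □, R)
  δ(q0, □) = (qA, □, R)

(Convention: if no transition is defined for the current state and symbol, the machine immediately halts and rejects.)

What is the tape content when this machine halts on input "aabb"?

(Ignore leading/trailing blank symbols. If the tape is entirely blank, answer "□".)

Execution trace:
Initial: [q0]aabb
Step 1: δ(q0, a) = (q0, □, R) → □[q0]abb
Step 2: δ(q0, a) = (q0, □, R) → □□[q0]bb
Step 3: δ(q0, b) = (q0, □, R) → □□□[q0]b
Step 4: δ(q0, b) = (q0, □, R) → □□□□[q0]□
Step 5: δ(q0, □) = (qA, □, R) → □□□□□[qA]□

The machine reaches the accept state qA and halts.

Final tape (ignoring leading/trailing blanks): □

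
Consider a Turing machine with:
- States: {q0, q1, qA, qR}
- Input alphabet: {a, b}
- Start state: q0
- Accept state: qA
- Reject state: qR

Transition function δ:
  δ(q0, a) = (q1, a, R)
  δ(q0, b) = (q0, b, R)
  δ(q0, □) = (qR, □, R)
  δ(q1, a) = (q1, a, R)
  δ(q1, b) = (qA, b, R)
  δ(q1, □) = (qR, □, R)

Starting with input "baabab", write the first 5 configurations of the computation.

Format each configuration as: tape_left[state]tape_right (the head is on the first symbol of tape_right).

Transitions applied:
Step 1: δ(q0, b) = (q0, b, R)
Step 2: δ(q0, a) = (q1, a, R)
Step 3: δ(q1, a) = (q1, a, R)
Step 4: δ(q1, b) = (qA, b, R)

The first 5 configurations are:
[q0]baabab ⊢ b[q0]aabab ⊢ ba[q1]abab ⊢ baa[q1]bab ⊢ baab[qA]ab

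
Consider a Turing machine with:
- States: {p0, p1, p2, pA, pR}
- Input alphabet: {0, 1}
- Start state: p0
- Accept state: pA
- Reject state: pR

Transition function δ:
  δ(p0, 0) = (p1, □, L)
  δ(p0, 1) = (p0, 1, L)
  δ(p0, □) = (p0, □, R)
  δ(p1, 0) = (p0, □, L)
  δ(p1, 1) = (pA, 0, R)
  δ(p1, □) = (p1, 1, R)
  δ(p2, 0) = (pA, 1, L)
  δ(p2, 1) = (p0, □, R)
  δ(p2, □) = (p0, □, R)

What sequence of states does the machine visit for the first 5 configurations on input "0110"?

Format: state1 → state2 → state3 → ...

Execution trace:
Initial: [p0]0110
Step 1: δ(p0, 0) = (p1, □, L) → [p1]□□110
Step 2: δ(p1, □) = (p1, 1, R) → 1[p1]□110
Step 3: δ(p1, □) = (p1, 1, R) → 11[p1]110
Step 4: δ(p1, 1) = (pA, 0, R) → 110[pA]10

The machine reaches the accept state pA and halts.

State sequence: p0 → p1 → p1 → p1 → pA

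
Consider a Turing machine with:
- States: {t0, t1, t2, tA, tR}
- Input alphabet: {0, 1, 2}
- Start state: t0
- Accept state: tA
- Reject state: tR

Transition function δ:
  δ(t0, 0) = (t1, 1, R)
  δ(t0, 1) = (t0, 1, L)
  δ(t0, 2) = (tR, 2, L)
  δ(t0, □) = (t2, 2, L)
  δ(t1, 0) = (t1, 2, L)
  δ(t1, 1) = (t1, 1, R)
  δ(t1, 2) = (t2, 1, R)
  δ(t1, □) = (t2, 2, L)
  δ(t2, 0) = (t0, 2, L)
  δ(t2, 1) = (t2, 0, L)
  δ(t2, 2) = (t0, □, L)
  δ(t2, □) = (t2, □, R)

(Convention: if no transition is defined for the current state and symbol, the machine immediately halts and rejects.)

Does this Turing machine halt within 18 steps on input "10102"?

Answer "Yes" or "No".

Execution trace:
Initial: [t0]10102
Step 1: δ(t0, 1) = (t0, 1, L) → [t0]□10102
Step 2: δ(t0, □) = (t2, 2, L) → [t2]□210102
Step 3: δ(t2, □) = (t2, □, R) → □[t2]210102
Step 4: δ(t2, 2) = (t0, □, L) → [t0]□□10102
Step 5: δ(t0, □) = (t2, 2, L) → [t2]□2□10102
Step 6: δ(t2, □) = (t2, □, R) → □[t2]2□10102
Step 7: δ(t2, 2) = (t0, □, L) → [t0]□□□10102
Step 8: δ(t0, □) = (t2, 2, L) → [t2]□2□□10102
Step 9: δ(t2, □) = (t2, □, R) → □[t2]2□□10102
Step 10: δ(t2, 2) = (t0, □, L) → [t0]□□□□10102
Step 11: δ(t0, □) = (t2, 2, L) → [t2]□2□□□10102
Step 12: δ(t2, □) = (t2, □, R) → □[t2]2□□□10102
Step 13: δ(t2, 2) = (t0, □, L) → [t0]□□□□□10102
Step 14: δ(t0, □) = (t2, 2, L) → [t2]□2□□□□10102
Step 15: δ(t2, □) = (t2, □, R) → □[t2]2□□□□10102
Step 16: δ(t2, 2) = (t0, □, L) → [t0]□□□□□□10102
Step 17: δ(t0, □) = (t2, 2, L) → [t2]□2□□□□□10102
Step 18: δ(t2, □) = (t2, □, R) → □[t2]2□□□□□10102

The machine has not reached a halting state after 18 steps.
The machine did not halt within the 18-step bound.

Answer: No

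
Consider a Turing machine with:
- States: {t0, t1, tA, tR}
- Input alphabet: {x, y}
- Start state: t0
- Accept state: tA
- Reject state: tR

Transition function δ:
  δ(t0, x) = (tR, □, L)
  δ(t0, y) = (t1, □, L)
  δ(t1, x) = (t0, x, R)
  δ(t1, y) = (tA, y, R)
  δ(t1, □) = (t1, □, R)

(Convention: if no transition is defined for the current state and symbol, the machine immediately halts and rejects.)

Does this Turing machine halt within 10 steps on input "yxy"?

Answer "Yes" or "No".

Execution trace:
Initial: [t0]yxy
Step 1: δ(t0, y) = (t1, □, L) → [t1]□□xy
Step 2: δ(t1, □) = (t1, □, R) → □[t1]□xy
Step 3: δ(t1, □) = (t1, □, R) → □□[t1]xy
Step 4: δ(t1, x) = (t0, x, R) → □□x[t0]y
Step 5: δ(t0, y) = (t1, □, L) → □□[t1]x□
Step 6: δ(t1, x) = (t0, x, R) → □□x[t0]□

No transition is defined for δ(t0, □). By convention the machine halts and rejects.
The machine halted after 6 steps (within the 10-step bound).

Answer: Yes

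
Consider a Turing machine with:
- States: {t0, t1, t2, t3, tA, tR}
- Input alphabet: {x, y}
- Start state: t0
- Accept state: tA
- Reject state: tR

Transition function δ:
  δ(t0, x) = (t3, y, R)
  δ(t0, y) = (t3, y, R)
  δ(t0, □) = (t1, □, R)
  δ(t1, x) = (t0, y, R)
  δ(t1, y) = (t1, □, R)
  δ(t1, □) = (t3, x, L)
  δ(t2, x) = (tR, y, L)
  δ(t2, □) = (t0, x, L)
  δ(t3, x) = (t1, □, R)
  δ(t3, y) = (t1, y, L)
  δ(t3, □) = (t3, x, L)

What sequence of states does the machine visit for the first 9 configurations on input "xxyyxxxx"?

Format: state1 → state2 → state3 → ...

Execution trace:
Initial: [t0]xxyyxxxx
Step 1: δ(t0, x) = (t3, y, R) → y[t3]xyyxxxx
Step 2: δ(t3, x) = (t1, □, R) → y□[t1]yyxxxx
Step 3: δ(t1, y) = (t1, □, R) → y□□[t1]yxxxx
Step 4: δ(t1, y) = (t1, □, R) → y□□□[t1]xxxx
Step 5: δ(t1, x) = (t0, y, R) → y□□□y[t0]xxx
Step 6: δ(t0, x) = (t3, y, R) → y□□□yy[t3]xx
Step 7: δ(t3, x) = (t1, □, R) → y□□□yy□[t1]x
Step 8: δ(t1, x) = (t0, y, R) → y□□□yy□y[t0]□

State sequence: t0 → t3 → t1 → t1 → t1 → t0 → t3 → t1 → t0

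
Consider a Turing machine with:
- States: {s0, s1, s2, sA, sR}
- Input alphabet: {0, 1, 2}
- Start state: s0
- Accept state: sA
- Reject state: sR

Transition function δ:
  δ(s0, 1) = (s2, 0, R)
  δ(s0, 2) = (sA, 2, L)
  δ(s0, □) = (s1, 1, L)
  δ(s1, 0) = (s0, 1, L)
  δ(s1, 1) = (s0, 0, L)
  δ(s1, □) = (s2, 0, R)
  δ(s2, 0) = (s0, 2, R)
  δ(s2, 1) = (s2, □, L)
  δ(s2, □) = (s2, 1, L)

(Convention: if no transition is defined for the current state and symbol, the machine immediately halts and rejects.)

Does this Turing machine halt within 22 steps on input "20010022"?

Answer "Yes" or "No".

Execution trace:
Initial: [s0]20010022
Step 1: δ(s0, 2) = (sA, 2, L) → [sA]□20010022

The machine reaches the accept state sA and halts.
The machine halted after 1 step (within the 22-step bound).

Answer: Yes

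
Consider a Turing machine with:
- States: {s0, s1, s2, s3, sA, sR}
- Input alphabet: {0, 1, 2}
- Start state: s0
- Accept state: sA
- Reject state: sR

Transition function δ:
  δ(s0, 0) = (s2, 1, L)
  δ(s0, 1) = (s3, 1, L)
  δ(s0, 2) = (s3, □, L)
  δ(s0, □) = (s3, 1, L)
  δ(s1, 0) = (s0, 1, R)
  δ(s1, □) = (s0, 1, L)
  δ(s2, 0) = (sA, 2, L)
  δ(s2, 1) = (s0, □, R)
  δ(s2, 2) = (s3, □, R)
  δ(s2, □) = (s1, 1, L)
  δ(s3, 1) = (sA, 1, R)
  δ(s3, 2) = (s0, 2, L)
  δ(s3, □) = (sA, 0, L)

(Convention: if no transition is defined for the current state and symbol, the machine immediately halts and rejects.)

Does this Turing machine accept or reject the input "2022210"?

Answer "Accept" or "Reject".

Execution trace:
Initial: [s0]2022210
Step 1: δ(s0, 2) = (s3, □, L) → [s3]□□022210
Step 2: δ(s3, □) = (sA, 0, L) → [sA]□0□022210

The machine reaches the accept state sA and halts.

Answer: Accept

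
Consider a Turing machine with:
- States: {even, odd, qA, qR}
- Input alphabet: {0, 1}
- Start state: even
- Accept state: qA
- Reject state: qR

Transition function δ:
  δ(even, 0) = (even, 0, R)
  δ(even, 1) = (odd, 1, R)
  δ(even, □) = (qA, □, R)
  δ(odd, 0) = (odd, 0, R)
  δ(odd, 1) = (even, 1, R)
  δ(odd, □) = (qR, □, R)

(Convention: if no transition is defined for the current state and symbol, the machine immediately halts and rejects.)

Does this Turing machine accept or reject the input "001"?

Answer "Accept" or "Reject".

Execution trace:
Initial: [even]001
Step 1: δ(even, 0) = (even, 0, R) → 0[even]01
Step 2: δ(even, 0) = (even, 0, R) → 00[even]1
Step 3: δ(even, 1) = (odd, 1, R) → 001[odd]□
Step 4: δ(odd, □) = (qR, □, R) → 001□[qR]□

The machine reaches the reject state qR and halts.

Answer: Reject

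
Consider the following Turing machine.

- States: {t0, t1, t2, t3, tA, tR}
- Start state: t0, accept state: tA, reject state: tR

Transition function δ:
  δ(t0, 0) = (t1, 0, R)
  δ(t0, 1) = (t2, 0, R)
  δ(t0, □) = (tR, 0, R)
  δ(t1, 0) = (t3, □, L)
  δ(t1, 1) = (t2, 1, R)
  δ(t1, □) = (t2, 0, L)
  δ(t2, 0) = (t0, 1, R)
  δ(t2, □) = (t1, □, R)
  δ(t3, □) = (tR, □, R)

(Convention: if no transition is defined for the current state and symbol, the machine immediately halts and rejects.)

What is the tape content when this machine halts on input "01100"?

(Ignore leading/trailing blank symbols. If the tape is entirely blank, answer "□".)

Execution trace:
Initial: [t0]01100
Step 1: δ(t0, 0) = (t1, 0, R) → 0[t1]1100
Step 2: δ(t1, 1) = (t2, 1, R) → 01[t2]100

No transition is defined for δ(t2, 1). By convention the machine halts and rejects.

Final tape (ignoring leading/trailing blanks): 01100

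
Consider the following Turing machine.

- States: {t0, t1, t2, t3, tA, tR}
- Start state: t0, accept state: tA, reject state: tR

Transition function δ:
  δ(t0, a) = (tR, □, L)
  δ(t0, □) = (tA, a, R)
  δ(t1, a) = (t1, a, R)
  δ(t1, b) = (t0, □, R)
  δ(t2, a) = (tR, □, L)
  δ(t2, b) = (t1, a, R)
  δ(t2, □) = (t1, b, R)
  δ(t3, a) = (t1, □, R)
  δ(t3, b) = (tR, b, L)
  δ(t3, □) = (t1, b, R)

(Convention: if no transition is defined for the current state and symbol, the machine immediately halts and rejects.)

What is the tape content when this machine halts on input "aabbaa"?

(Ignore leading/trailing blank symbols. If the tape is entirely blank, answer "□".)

Execution trace:
Initial: [t0]aabbaa
Step 1: δ(t0, a) = (tR, □, L) → [tR]□□abbaa

The machine reaches the reject state tR and halts.

Final tape (ignoring leading/trailing blanks): abbaa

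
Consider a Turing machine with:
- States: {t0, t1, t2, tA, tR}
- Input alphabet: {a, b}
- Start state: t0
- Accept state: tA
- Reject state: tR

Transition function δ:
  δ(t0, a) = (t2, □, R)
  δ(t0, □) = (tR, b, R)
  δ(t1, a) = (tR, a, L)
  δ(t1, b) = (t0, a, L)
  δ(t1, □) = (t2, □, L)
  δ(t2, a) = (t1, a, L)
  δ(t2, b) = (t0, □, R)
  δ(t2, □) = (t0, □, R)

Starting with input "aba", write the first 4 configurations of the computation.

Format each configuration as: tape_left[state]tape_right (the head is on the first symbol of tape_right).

Transitions applied:
Step 1: δ(t0, a) = (t2, □, R)
Step 2: δ(t2, b) = (t0, □, R)
Step 3: δ(t0, a) = (t2, □, R)

The first 4 configurations are:
[t0]aba ⊢ □[t2]ba ⊢ □□[t0]a ⊢ □□□[t2]□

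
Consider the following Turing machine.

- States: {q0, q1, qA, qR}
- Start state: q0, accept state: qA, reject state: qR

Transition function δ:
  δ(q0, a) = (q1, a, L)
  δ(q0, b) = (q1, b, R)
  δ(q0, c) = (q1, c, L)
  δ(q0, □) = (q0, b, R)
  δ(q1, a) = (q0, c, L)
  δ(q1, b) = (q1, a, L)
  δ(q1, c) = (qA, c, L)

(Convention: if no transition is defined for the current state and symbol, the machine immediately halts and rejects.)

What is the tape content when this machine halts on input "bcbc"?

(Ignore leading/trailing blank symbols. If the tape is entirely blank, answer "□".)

Execution trace:
Initial: [q0]bcbc
Step 1: δ(q0, b) = (q1, b, R) → b[q1]cbc
Step 2: δ(q1, c) = (qA, c, L) → [qA]bcbc

The machine reaches the accept state qA and halts.

Final tape (ignoring leading/trailing blanks): bcbc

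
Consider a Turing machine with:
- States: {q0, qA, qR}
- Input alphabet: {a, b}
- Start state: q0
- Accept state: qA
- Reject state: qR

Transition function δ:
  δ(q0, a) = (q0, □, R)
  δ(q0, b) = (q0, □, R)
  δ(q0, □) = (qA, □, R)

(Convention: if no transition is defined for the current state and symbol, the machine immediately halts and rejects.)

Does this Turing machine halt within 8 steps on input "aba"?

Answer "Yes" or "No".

Execution trace:
Initial: [q0]aba
Step 1: δ(q0, a) = (q0, □, R) → □[q0]ba
Step 2: δ(q0, b) = (q0, □, R) → □□[q0]a
Step 3: δ(q0, a) = (q0, □, R) → □□□[q0]□
Step 4: δ(q0, □) = (qA, □, R) → □□□□[qA]□

The machine reaches the accept state qA and halts.
The machine halted after 4 steps (within the 8-step bound).

Answer: Yes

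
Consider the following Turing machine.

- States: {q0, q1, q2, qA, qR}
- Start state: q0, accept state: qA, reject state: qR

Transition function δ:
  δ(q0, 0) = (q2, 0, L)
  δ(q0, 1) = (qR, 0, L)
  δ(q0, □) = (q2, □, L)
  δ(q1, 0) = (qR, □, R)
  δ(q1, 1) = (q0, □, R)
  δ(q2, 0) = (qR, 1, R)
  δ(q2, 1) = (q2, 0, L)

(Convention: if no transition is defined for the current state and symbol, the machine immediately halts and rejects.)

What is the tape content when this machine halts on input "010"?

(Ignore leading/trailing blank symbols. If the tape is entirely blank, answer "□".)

Execution trace:
Initial: [q0]010
Step 1: δ(q0, 0) = (q2, 0, L) → [q2]□010

No transition is defined for δ(q2, □). By convention the machine halts and rejects.

Final tape (ignoring leading/trailing blanks): 010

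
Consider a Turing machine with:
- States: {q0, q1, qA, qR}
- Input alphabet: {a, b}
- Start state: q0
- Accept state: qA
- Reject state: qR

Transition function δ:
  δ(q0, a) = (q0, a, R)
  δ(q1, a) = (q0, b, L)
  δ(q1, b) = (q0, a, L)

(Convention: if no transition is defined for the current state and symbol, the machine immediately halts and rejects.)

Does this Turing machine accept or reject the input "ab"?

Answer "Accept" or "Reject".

Execution trace:
Initial: [q0]ab
Step 1: δ(q0, a) = (q0, a, R) → a[q0]b

No transition is defined for δ(q0, b). By convention the machine halts and rejects.

Answer: Reject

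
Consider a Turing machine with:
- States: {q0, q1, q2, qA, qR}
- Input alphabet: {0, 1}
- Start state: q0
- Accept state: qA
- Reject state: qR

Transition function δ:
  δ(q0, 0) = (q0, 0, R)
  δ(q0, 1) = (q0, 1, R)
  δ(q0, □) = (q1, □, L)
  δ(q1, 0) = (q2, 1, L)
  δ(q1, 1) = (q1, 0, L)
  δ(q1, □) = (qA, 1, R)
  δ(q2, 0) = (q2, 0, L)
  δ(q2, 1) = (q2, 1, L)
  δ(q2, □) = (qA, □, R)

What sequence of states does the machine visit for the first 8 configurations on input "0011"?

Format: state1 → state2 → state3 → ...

Execution trace:
Initial: [q0]0011
Step 1: δ(q0, 0) = (q0, 0, R) → 0[q0]011
Step 2: δ(q0, 0) = (q0, 0, R) → 00[q0]11
Step 3: δ(q0, 1) = (q0, 1, R) → 001[q0]1
Step 4: δ(q0, 1) = (q0, 1, R) → 0011[q0]□
Step 5: δ(q0, □) = (q1, □, L) → 001[q1]1□
Step 6: δ(q1, 1) = (q1, 0, L) → 00[q1]10□
Step 7: δ(q1, 1) = (q1, 0, L) → 0[q1]000□

State sequence: q0 → q0 → q0 → q0 → q0 → q1 → q1 → q1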